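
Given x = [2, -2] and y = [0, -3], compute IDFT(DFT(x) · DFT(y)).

(x ⊛ y)[n] = Σ(m=0 to 1) x[m] · y[(n-m) mod 2]

Computing each output sample:
(x ⊛ y)[0] = 6
(x ⊛ y)[1] = -6

x ⊛ y = [6, -6]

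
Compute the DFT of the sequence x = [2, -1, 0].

X[k] = Σ(n=0 to 2) x[n] · ω_3^(nk)
where ω_3 = e^(-2πi/3)

Computing each X[k]:
X[0] = 1
X[1] = 2.5000+0.8660i
X[2] = 2.5000-0.8660i

X = [1, 2.5000+0.8660i, 2.5000-0.8660i]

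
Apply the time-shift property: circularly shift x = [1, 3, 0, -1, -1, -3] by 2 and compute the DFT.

Time shift by 2: X_shifted[k] = ω_6^(2k) · X[k]
Shifted x = [-1, -3, 1, 3, 0, -1]

DFT(x[n-2]) = [-1, -6.5000+0.8660i, 3.5000+2.5981i, 1, 3.5000-2.5981i, -6.5000-0.8660i]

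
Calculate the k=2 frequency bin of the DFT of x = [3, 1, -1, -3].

X[2] = Σ(n=0 to 3) x[n] · ω_4^(2n) where ω_4 = e^(-2πi/4)
= (3)·ω_4^0 + (1)·ω_4^2 + (-1)·ω_4^4 + (-3)·ω_4^6

X[2] = 4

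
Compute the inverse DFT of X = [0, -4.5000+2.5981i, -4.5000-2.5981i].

x[n] = (1/3) Σ(k=0 to 2) X[k] · e^(2πikn/3)

Computing each x[n]:
x[0] = -3
x[1] = 0
x[2] = 3

x = [-3, 0, 3]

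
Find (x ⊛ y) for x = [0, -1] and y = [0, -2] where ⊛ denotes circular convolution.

(x ⊛ y)[n] = Σ(m=0 to 1) x[m] · y[(n-m) mod 2]

Computing each output sample:
(x ⊛ y)[0] = 2
(x ⊛ y)[1] = 0

x ⊛ y = [2, 0]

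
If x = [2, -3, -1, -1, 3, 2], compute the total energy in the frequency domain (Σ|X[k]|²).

Parseval: Σ|x[n]|² = (1/N)Σ|X[k]|², so Σ|X[k]|² = N·Σ|x[n]|² = 6·28.0000

Σ|X[k]|² = N·Σ|x[n]|² = 6·28.0000 = 168.0000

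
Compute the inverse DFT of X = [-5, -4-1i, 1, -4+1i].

x[n] = (1/4) Σ(k=0 to 3) X[k] · e^(2πikn/4)

Computing each x[n]:
x[0] = -3
x[1] = -1
x[2] = 1
x[3] = -2

x = [-3, -1, 1, -2]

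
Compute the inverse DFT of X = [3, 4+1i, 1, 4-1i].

x[n] = (1/4) Σ(k=0 to 3) X[k] · e^(2πikn/4)

Computing each x[n]:
x[0] = 3
x[1] = 0
x[2] = -1
x[3] = 1

x = [3, 0, -1, 1]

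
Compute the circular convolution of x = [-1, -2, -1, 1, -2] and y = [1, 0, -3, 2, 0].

(x ⊛ y)[n] = Σ(m=0 to 4) x[m] · y[(n-m) mod 5]

Computing each output sample:
(x ⊛ y)[0] = -6
(x ⊛ y)[1] = 6
(x ⊛ y)[2] = -2
(x ⊛ y)[3] = 5
(x ⊛ y)[4] = -3

x ⊛ y = [-6, 6, -2, 5, -3]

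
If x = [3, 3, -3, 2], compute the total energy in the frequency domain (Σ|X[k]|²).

Parseval: Σ|x[n]|² = (1/N)Σ|X[k]|², so Σ|X[k]|² = N·Σ|x[n]|² = 4·31.0000

Σ|X[k]|² = N·Σ|x[n]|² = 4·31.0000 = 124.0000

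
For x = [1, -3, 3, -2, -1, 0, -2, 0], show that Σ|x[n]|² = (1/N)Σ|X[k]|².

Time domain:
Σ|x[n]|² = |1|² + |-3|² + |3|² + |-2|² + |-1|² + |0|² + |-2|² + |0|² = 28.0000

Frequency domain:
(1/8)Σ|X[k]|² = (1/8)(|-4|² + |1.2929-1.4645i|² + |-1+1i|² + |2.7071+8.5355i|² + |6|² + |2.7071-8.5355i|² + |-1-1i|² + |1.2929+1.4645i|²) = (1/8)·224.0000 = 28.0000

Both sides agree, confirming Parseval's theorem.

Σ|x[n]|² = (1/N)Σ|X[k]|² = 28.0000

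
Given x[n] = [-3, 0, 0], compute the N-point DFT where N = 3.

X[k] = Σ(n=0 to 2) x[n] · ω_3^(nk)
where ω_3 = e^(-2πi/3)

Computing each X[k]:
X[0] = -3
X[1] = -3
X[2] = -3

X = [-3, -3, -3]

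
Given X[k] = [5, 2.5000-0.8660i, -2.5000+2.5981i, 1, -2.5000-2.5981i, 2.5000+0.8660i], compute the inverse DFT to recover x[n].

x[n] = (1/6) Σ(k=0 to 5) X[k] · e^(2πikn/6)

Computing each x[n]:
x[0] = 1
x[1] = 1
x[2] = 2
x[3] = -1
x[4] = 0
x[5] = 2

x = [1, 1, 2, -1, 0, 2]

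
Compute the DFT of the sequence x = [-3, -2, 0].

X[k] = Σ(n=0 to 2) x[n] · ω_3^(nk)
where ω_3 = e^(-2πi/3)

Computing each X[k]:
X[0] = -5
X[1] = -2.0000+1.7321i
X[2] = -2.0000-1.7321i

X = [-5, -2.0000+1.7321i, -2.0000-1.7321i]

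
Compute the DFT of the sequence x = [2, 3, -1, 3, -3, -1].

X[k] = Σ(n=0 to 5) x[n] · ω_6^(nk)
where ω_6 = e^(-2πi/6)

Computing each X[k]:
X[0] = 3
X[1] = 2.0000-5.1962i
X[2] = 6.0000-1.7321i
X[3] = -7
X[4] = 6.0000+1.7321i
X[5] = 2.0000+5.1962i

X = [3, 2.0000-5.1962i, 6.0000-1.7321i, -7, 6.0000+1.7321i, 2.0000+5.1962i]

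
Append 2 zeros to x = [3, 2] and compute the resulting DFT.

Original 2-point DFT: [5, 1]
Zero-padded 4-point DFT provides frequency interpolation.

DFT_4([x, 0, ...]) = [5, 3-2i, 1, 3+2i]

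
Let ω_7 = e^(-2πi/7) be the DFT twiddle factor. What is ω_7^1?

ω_7^1 = e^(-2πi·1/7)
= cos(-2π·1/7) + i·sin(-2π·1/7)
= cos(-2π/7) + i·sin(-2π/7)

ω_7^1 = cos(-2π/7) + i·sin(-2π/7) = 0.6235-0.7818i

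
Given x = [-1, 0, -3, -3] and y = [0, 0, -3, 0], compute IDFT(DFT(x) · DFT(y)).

(x ⊛ y)[n] = Σ(m=0 to 3) x[m] · y[(n-m) mod 4]

Computing each output sample:
(x ⊛ y)[0] = 9
(x ⊛ y)[1] = 9
(x ⊛ y)[2] = 3
(x ⊛ y)[3] = 0

x ⊛ y = [9, 9, 3, 0]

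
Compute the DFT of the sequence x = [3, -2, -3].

X[k] = Σ(n=0 to 2) x[n] · ω_3^(nk)
where ω_3 = e^(-2πi/3)

Computing each X[k]:
X[0] = -2
X[1] = 5.5000-0.8660i
X[2] = 5.5000+0.8660i

X = [-2, 5.5000-0.8660i, 5.5000+0.8660i]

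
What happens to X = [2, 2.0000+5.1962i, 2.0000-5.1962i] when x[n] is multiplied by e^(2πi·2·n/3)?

Modulation property: DFT(ω_3^(-2n)·x[n]) = X[(k-2) mod 3], so circularly shift X by 2 positions.

X[k-2] = [2.0000+5.1962i, 2.0000-5.1962i, 2]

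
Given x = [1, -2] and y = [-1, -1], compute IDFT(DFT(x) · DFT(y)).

(x ⊛ y)[n] = Σ(m=0 to 1) x[m] · y[(n-m) mod 2]

Computing each output sample:
(x ⊛ y)[0] = 1
(x ⊛ y)[1] = 1

x ⊛ y = [1, 1]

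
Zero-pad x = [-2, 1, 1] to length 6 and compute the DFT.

Original 3-point DFT: [0, -3, -3]
Zero-padded 6-point DFT provides frequency interpolation.

DFT_6([x, 0, ...]) = [0, -2.0000-1.7321i, -3, -2, -3, -2.0000+1.7321i]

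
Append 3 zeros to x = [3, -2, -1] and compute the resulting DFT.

Original 3-point DFT: [0, 4.5000+0.8660i, 4.5000-0.8660i]
Zero-padded 6-point DFT provides frequency interpolation.

DFT_6([x, 0, ...]) = [0, 2.5000+2.5981i, 4.5000+0.8660i, 4, 4.5000-0.8660i, 2.5000-2.5981i]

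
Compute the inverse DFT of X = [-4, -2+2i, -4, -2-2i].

x[n] = (1/4) Σ(k=0 to 3) X[k] · e^(2πikn/4)

Computing each x[n]:
x[0] = -3
x[1] = -1
x[2] = -1
x[3] = 1

x = [-3, -1, -1, 1]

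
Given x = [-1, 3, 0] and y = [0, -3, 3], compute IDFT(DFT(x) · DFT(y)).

(x ⊛ y)[n] = Σ(m=0 to 2) x[m] · y[(n-m) mod 3]

Computing each output sample:
(x ⊛ y)[0] = 9
(x ⊛ y)[1] = 3
(x ⊛ y)[2] = -12

x ⊛ y = [9, 3, -12]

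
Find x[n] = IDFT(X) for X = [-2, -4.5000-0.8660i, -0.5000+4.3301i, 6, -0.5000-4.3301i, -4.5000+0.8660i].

x[n] = (1/6) Σ(k=0 to 5) X[k] · e^(2πikn/6)

Computing each x[n]:
x[0] = -1
x[1] = -3
x[2] = 3
x[3] = 0
x[4] = 0
x[5] = -1

x = [-1, -3, 3, 0, 0, -1]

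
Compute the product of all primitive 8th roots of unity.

The primitive 8th roots of unity are ω_8^k for k coprime to 8: k ∈ {1, 3, 5, 7}
Their product equals the constant term of the cyclotomic polynomial Φ_8(x) up to sign.
For n ≥ 3, the product of all primitive nth roots of unity is 1. (For n=1 it is 1; for n=2 it is -1.)

1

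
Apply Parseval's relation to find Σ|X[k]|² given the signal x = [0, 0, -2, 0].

Parseval: Σ|x[n]|² = (1/N)Σ|X[k]|², so Σ|X[k]|² = N·Σ|x[n]|² = 4·4.0000

Σ|X[k]|² = N·Σ|x[n]|² = 4·4.0000 = 16.0000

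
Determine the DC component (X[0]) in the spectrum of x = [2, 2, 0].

X[0] = Σ(n=0 to 2) x[n] · ω_3^0 = Σ x[n]
= (2) + (2) + (0)

X[0] = 4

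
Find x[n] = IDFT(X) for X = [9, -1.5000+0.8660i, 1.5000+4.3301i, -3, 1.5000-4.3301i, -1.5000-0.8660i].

x[n] = (1/6) Σ(k=0 to 5) X[k] · e^(2πikn/6)

Computing each x[n]:
x[0] = 1
x[1] = 0
x[2] = 2
x[3] = 3
x[4] = 0
x[5] = 3

x = [1, 0, 2, 3, 0, 3]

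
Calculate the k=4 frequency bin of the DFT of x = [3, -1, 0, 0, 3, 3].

X[4] = Σ(n=0 to 5) x[n] · ω_6^(4n) where ω_6 = e^(-2πi/6)
= (3)·ω_6^0 + (-1)·ω_6^4 + (0)·ω_6^8 + (0)·ω_6^12 + (3)·ω_6^16 + (3)·ω_6^20

X[4] = 0.5000-0.8660i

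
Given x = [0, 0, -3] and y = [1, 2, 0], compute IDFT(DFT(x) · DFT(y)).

(x ⊛ y)[n] = Σ(m=0 to 2) x[m] · y[(n-m) mod 3]

Computing each output sample:
(x ⊛ y)[0] = -6
(x ⊛ y)[1] = 0
(x ⊛ y)[2] = -3

x ⊛ y = [-6, 0, -3]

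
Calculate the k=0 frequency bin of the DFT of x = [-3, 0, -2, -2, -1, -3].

X[0] = Σ(n=0 to 5) x[n] · ω_6^0 = Σ x[n]
= (-3) + (0) + (-2) + (-2) + (-1) + (-3)

X[0] = -11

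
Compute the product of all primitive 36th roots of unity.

The primitive 36th roots of unity are ω_36^k for k coprime to 36: k ∈ {1, 5, 7, 11, 13, 17, 19, 23, 25, 29, 31, 35}
Their product equals the constant term of the cyclotomic polynomial Φ_36(x) up to sign.
For n ≥ 3, the product of all primitive nth roots of unity is 1. (For n=1 it is 1; for n=2 it is -1.)

1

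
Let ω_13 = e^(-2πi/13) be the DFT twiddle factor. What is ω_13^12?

ω_13^12 = e^(-2πi·12/13)
= cos(-2π·12/13) + i·sin(-2π·12/13)
= cos(-24π/13) + i·sin(-24π/13)

ω_13^12 = cos(-24π/13) + i·sin(-24π/13) = 0.8855+0.4647i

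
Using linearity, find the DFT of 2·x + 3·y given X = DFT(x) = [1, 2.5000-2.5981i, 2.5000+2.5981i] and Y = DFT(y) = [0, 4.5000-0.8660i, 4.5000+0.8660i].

By linearity: DFT(2x + 3y) = 2·DFT(x) + 3·DFT(y)
= 2·[1, 2.5000-2.5981i, 2.5000+2.5981i] + 3·[0, 4.5000-0.8660i, 4.5000+0.8660i]

Computing element-wise:
Z[0] = 2·(1) + 3·(0) = 2
Z[1] = 2·(2.5000-2.5981i) + 3·(4.5000-0.8660i) = 18.5000-7.7942i
Z[2] = 2·(2.5000+2.5981i) + 3·(4.5000+0.8660i) = 18.5000+7.7942i

DFT(2x + 3y) = 2·X + 3·Y = [2, 18.5000-7.7942i, 18.5000+7.7942i]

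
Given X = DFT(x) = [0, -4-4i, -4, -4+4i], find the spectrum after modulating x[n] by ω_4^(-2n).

Modulation property: DFT(ω_4^(-2n)·x[n]) = X[(k-2) mod 4], so circularly shift X by 2 positions.

X[k-2] = [-4, -4+4i, 0, -4-4i]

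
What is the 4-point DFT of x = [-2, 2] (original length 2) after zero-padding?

Original 2-point DFT: [0, -4]
Zero-padded 4-point DFT provides frequency interpolation.

DFT_4([x, 0, ...]) = [0, -2-2i, -4, -2+2i]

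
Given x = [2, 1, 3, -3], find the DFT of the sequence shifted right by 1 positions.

Time shift by 1: X_shifted[k] = ω_4^(1k) · X[k]
Shifted x = [-3, 2, 1, 3]

DFT(x[n-1]) = [3, -4+1i, -7, -4-1i]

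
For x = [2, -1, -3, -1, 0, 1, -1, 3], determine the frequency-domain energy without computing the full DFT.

Parseval: Σ|x[n]|² = (1/N)Σ|X[k]|², so Σ|X[k]|² = N·Σ|x[n]|² = 8·26.0000

Σ|X[k]|² = N·Σ|x[n]|² = 8·26.0000 = 208.0000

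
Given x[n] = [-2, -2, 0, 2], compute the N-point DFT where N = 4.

X[k] = Σ(n=0 to 3) x[n] · ω_4^(nk)
where ω_4 = e^(-2πi/4)

Computing each X[k]:
X[0] = -2
X[1] = -2+4i
X[2] = -2
X[3] = -2-4i

X = [-2, -2+4i, -2, -2-4i]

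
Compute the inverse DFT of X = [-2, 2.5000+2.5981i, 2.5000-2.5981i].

x[n] = (1/3) Σ(k=0 to 2) X[k] · e^(2πikn/3)

Computing each x[n]:
x[0] = 1
x[1] = -3
x[2] = 0

x = [1, -3, 0]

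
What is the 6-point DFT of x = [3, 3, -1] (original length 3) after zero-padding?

Original 3-point DFT: [5, 2.0000-3.4641i, 2.0000+3.4641i]
Zero-padded 6-point DFT provides frequency interpolation.

DFT_6([x, 0, ...]) = [5, 5.0000-1.7321i, 2.0000-3.4641i, -1, 2.0000+3.4641i, 5.0000+1.7321i]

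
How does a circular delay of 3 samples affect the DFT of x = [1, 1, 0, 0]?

Time shift by 3: X_shifted[k] = ω_4^(3k) · X[k]
Shifted x = [1, 0, 0, 1]

DFT(x[n-3]) = [2, 1+1i, 0, 1-1i]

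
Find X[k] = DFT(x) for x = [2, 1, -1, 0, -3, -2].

X[k] = Σ(n=0 to 5) x[n] · ω_6^(nk)
where ω_6 = e^(-2πi/6)

Computing each X[k]:
X[0] = -3
X[1] = 3.5000-4.3301i
X[2] = 4.5000-0.8660i
X[3] = -1
X[4] = 4.5000+0.8660i
X[5] = 3.5000+4.3301i

X = [-3, 3.5000-4.3301i, 4.5000-0.8660i, -1, 4.5000+0.8660i, 3.5000+4.3301i]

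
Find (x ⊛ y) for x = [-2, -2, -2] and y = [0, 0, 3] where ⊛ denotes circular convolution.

(x ⊛ y)[n] = Σ(m=0 to 2) x[m] · y[(n-m) mod 3]

Computing each output sample:
(x ⊛ y)[0] = -6
(x ⊛ y)[1] = -6
(x ⊛ y)[2] = -6

x ⊛ y = [-6, -6, -6]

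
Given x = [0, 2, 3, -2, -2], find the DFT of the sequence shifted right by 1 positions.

Time shift by 1: X_shifted[k] = ω_5^(1k) · X[k]
Shifted x = [-2, 0, 2, 3, -2]

DFT(x[n-1]) = [1, -6.6631-1.3143i, 1.1631-2.1266i, 1.1631+2.1266i, -6.6631+1.3143i]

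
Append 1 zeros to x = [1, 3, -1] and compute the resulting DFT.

Original 3-point DFT: [3, -3.4641i, 3.4641i]
Zero-padded 4-point DFT provides frequency interpolation.

DFT_4([x, 0, ...]) = [3, 2-3i, -3, 2+3i]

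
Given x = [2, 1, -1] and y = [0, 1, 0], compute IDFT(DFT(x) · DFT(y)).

(x ⊛ y)[n] = Σ(m=0 to 2) x[m] · y[(n-m) mod 3]

Computing each output sample:
(x ⊛ y)[0] = -1
(x ⊛ y)[1] = 2
(x ⊛ y)[2] = 1

x ⊛ y = [-1, 2, 1]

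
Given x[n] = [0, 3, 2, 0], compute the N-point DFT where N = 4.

X[k] = Σ(n=0 to 3) x[n] · ω_4^(nk)
where ω_4 = e^(-2πi/4)

Computing each X[k]:
X[0] = 5
X[1] = -2-3i
X[2] = -1
X[3] = -2+3i

X = [5, -2-3i, -1, -2+3i]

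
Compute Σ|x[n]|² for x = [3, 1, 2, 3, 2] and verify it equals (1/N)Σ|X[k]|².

Time domain:
Σ|x[n]|² = |3|² + |1|² + |2|² + |3|² + |2|² = 27.0000

Frequency domain:
(1/5)Σ|X[k]|² = (1/5)(|11|² + |-0.1180+1.5388i|² + |2.1180-0.3633i|² + |2.1180+0.3633i|² + |-0.1180-1.5388i|²) = (1/5)·135.0000 = 27.0000

Both sides agree, confirming Parseval's theorem.

Σ|x[n]|² = (1/N)Σ|X[k]|² = 27.0000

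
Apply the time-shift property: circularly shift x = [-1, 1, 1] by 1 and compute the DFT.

Time shift by 1: X_shifted[k] = ω_3^(1k) · X[k]
Shifted x = [1, -1, 1]

DFT(x[n-1]) = [1, 1.0000+1.7321i, 1.0000-1.7321i]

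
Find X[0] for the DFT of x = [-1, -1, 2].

X[0] = Σ(n=0 to 2) x[n] · ω_3^0 = Σ x[n]
= (-1) + (-1) + (2)

X[0] = 0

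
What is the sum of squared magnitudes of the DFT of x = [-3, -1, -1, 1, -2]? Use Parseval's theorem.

Parseval: Σ|x[n]|² = (1/N)Σ|X[k]|², so Σ|X[k]|² = N·Σ|x[n]|² = 5·16.0000

Σ|X[k]|² = N·Σ|x[n]|² = 5·16.0000 = 80.0000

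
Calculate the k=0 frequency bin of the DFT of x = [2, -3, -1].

X[0] = Σ(n=0 to 2) x[n] · ω_3^0 = Σ x[n]
= (2) + (-3) + (-1)

X[0] = -2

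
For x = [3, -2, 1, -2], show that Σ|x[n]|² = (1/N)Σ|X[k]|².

Time domain:
Σ|x[n]|² = |3|² + |-2|² + |1|² + |-2|² = 18.0000

Frequency domain:
(1/4)Σ|X[k]|² = (1/4)(|0|² + |2|² + |8|² + |2|²) = (1/4)·72.0000 = 18.0000

Both sides agree, confirming Parseval's theorem.

Σ|x[n]|² = (1/N)Σ|X[k]|² = 18.0000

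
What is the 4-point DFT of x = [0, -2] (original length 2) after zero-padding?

Original 2-point DFT: [-2, 2]
Zero-padded 4-point DFT provides frequency interpolation.

DFT_4([x, 0, ...]) = [-2, 2i, 2, -2i]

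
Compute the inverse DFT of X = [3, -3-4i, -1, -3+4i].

x[n] = (1/4) Σ(k=0 to 3) X[k] · e^(2πikn/4)

Computing each x[n]:
x[0] = -1
x[1] = 3
x[2] = 2
x[3] = -1

x = [-1, 3, 2, -1]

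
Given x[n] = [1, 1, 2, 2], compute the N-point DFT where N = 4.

X[k] = Σ(n=0 to 3) x[n] · ω_4^(nk)
where ω_4 = e^(-2πi/4)

Computing each X[k]:
X[0] = 6
X[1] = -1+1i
X[2] = 0
X[3] = -1-1i

X = [6, -1+1i, 0, -1-1i]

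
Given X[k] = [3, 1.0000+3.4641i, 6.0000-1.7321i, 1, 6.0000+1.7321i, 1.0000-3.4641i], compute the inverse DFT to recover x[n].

x[n] = (1/6) Σ(k=0 to 5) X[k] · e^(2πikn/6)

Computing each x[n]:
x[0] = 3
x[1] = -1
x[2] = -2
x[3] = 2
x[4] = 1
x[5] = 0

x = [3, -1, -2, 2, 1, 0]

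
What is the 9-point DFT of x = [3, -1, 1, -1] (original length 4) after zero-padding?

Original 4-point DFT: [2, 2, 6, 2]
Zero-padded 9-point DFT provides frequency interpolation.

DFT_9([x, 0, ...]) = [2, 2.9076+0.5240i, 2.3867-0.2232i, 2.0000+1.7321i, 5.2057+1.8508i, 5.2057-1.8508i, 2.0000-1.7321i, 2.3867+0.2232i, 2.9076-0.5240i]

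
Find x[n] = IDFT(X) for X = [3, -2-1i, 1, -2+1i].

x[n] = (1/4) Σ(k=0 to 3) X[k] · e^(2πikn/4)

Computing each x[n]:
x[0] = 0
x[1] = 1
x[2] = 2
x[3] = 0

x = [0, 1, 2, 0]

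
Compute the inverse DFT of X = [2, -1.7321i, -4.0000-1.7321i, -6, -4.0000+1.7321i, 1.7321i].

x[n] = (1/6) Σ(k=0 to 5) X[k] · e^(2πikn/6)

Computing each x[n]:
x[0] = -2
x[1] = 3
x[2] = 0
x[3] = 0
x[4] = 0
x[5] = 1

x = [-2, 3, 0, 0, 0, 1]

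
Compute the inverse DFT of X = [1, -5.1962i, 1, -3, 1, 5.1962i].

x[n] = (1/6) Σ(k=0 to 5) X[k] · e^(2πikn/6)

Computing each x[n]:
x[0] = 0
x[1] = 2
x[2] = 1
x[3] = 1
x[4] = -2
x[5] = -1

x = [0, 2, 1, 1, -2, -1]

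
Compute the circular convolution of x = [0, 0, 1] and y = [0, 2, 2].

(x ⊛ y)[n] = Σ(m=0 to 2) x[m] · y[(n-m) mod 3]

Computing each output sample:
(x ⊛ y)[0] = 2
(x ⊛ y)[1] = 2
(x ⊛ y)[2] = 0

x ⊛ y = [2, 2, 0]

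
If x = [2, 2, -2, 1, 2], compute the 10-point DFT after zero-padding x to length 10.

Original 5-point DFT: [5, 4.0451+1.7634i, -1.5451-2.8532i, -1.5451+2.8532i, 4.0451-1.7634i]
Zero-padded 10-point DFT provides frequency interpolation.

DFT_10([x, 0, ...]) = [5, 1.0729-1.4001i, 4.0451+1.7634i, 4.4271-4.3920i, -1.5451-2.8532i, -1, -1.5451+2.8532i, 4.4271+4.3920i, 4.0451-1.7634i, 1.0729+1.4001i]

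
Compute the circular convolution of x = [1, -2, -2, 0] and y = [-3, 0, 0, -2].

(x ⊛ y)[n] = Σ(m=0 to 3) x[m] · y[(n-m) mod 4]

Computing each output sample:
(x ⊛ y)[0] = 1
(x ⊛ y)[1] = 10
(x ⊛ y)[2] = 6
(x ⊛ y)[3] = -2

x ⊛ y = [1, 10, 6, -2]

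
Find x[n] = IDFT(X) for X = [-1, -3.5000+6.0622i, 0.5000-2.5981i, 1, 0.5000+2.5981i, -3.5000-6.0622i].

x[n] = (1/6) Σ(k=0 to 5) X[k] · e^(2πikn/6)

Computing each x[n]:
x[0] = -1
x[1] = -2
x[2] = -2
x[3] = 1
x[4] = 3
x[5] = 0

x = [-1, -2, -2, 1, 3, 0]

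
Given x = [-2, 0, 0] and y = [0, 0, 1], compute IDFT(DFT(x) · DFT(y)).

(x ⊛ y)[n] = Σ(m=0 to 2) x[m] · y[(n-m) mod 3]

Computing each output sample:
(x ⊛ y)[0] = 0
(x ⊛ y)[1] = 0
(x ⊛ y)[2] = -2

x ⊛ y = [0, 0, -2]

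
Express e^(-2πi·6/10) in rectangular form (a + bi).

ω_10^6 = e^(-2πi·6/10)
= cos(-2π·6/10) + i·sin(-2π·6/10)
= cos(-12π/10) + i·sin(-12π/10)

ω_10^6 = cos(-12π/10) + i·sin(-12π/10) = -0.8090+0.5878i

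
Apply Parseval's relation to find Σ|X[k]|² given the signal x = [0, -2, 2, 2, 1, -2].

Parseval: Σ|x[n]|² = (1/N)Σ|X[k]|², so Σ|X[k]|² = N·Σ|x[n]|² = 6·17.0000

Σ|X[k]|² = N·Σ|x[n]|² = 6·17.0000 = 102.0000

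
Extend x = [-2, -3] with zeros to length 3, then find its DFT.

Original 2-point DFT: [-5, 1]
Zero-padded 3-point DFT provides frequency interpolation.

DFT_3([x, 0, ...]) = [-5, -0.5000+2.5981i, -0.5000-2.5981i]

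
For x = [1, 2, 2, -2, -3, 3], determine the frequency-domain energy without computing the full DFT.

Parseval: Σ|x[n]|² = (1/N)Σ|X[k]|², so Σ|X[k]|² = N·Σ|x[n]|² = 6·31.0000

Σ|X[k]|² = N·Σ|x[n]|² = 6·31.0000 = 186.0000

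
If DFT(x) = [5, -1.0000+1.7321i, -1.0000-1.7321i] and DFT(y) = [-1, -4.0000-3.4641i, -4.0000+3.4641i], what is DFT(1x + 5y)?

By linearity: DFT(1x + 5y) = 1·DFT(x) + 5·DFT(y)
= 1·[5, -1.0000+1.7321i, -1.0000-1.7321i] + 5·[-1, -4.0000-3.4641i, -4.0000+3.4641i]

Computing element-wise:
Z[0] = 1·(5) + 5·(-1) = 0
Z[1] = 1·(-1.0000+1.7321i) + 5·(-4.0000-3.4641i) = -21.0000-15.5884i
Z[2] = 1·(-1.0000-1.7321i) + 5·(-4.0000+3.4641i) = -21.0000+15.5884i

DFT(1x + 5y) = 1·X + 5·Y = [0, -21.0000-15.5884i, -21.0000+15.5884i]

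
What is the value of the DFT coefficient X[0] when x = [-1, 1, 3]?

X[0] = Σ(n=0 to 2) x[n] · ω_3^0 = Σ x[n]
= (-1) + (1) + (3)

X[0] = 3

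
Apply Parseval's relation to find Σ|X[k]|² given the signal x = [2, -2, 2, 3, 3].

Parseval: Σ|x[n]|² = (1/N)Σ|X[k]|², so Σ|X[k]|² = N·Σ|x[n]|² = 5·30.0000

Σ|X[k]|² = N·Σ|x[n]|² = 5·30.0000 = 150.0000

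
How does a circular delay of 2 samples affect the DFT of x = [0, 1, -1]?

Time shift by 2: X_shifted[k] = ω_3^(2k) · X[k]
Shifted x = [1, -1, 0]

DFT(x[n-2]) = [0, 1.5000+0.8660i, 1.5000-0.8660i]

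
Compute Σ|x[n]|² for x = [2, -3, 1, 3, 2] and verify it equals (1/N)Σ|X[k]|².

Time domain:
Σ|x[n]|² = |2|² + |-3|² + |1|² + |3|² + |2|² = 27.0000

Frequency domain:
(1/5)Σ|X[k]|² = (1/5)(|5|² + |-1.5451+5.9309i|² + |4.0451+1.0368i|² + |4.0451-1.0368i|² + |-1.5451-5.9309i|²) = (1/5)·135.0000 = 27.0000

Both sides agree, confirming Parseval's theorem.

Σ|x[n]|² = (1/N)Σ|X[k]|² = 27.0000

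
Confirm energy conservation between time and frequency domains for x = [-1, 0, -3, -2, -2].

Time domain:
Σ|x[n]|² = |-1|² + |0|² + |-3|² + |-2|² + |-2|² = 18.0000

Frequency domain:
(1/5)Σ|X[k]|² = (1/5)(|-8|² + |2.4271-1.3143i|² + |-0.9271-2.1266i|² + |-0.9271+2.1266i|² + |2.4271+1.3143i|²) = (1/5)·90.0000 = 18.0000

Both sides agree, confirming Parseval's theorem.

Σ|x[n]|² = (1/N)Σ|X[k]|² = 18.0000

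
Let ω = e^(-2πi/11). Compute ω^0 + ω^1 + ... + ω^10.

Sum of all nth roots of unity equals 0 for n > 1 (geometric series with r ≠ 1).

0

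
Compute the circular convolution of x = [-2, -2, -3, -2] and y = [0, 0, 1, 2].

(x ⊛ y)[n] = Σ(m=0 to 3) x[m] · y[(n-m) mod 4]

Computing each output sample:
(x ⊛ y)[0] = -7
(x ⊛ y)[1] = -8
(x ⊛ y)[2] = -6
(x ⊛ y)[3] = -6

x ⊛ y = [-7, -8, -6, -6]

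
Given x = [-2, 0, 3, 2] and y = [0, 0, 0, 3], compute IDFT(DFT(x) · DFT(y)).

(x ⊛ y)[n] = Σ(m=0 to 3) x[m] · y[(n-m) mod 4]

Computing each output sample:
(x ⊛ y)[0] = 0
(x ⊛ y)[1] = 9
(x ⊛ y)[2] = 6
(x ⊛ y)[3] = -6

x ⊛ y = [0, 9, 6, -6]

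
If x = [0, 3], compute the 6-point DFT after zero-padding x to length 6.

Original 2-point DFT: [3, -3]
Zero-padded 6-point DFT provides frequency interpolation.

DFT_6([x, 0, ...]) = [3, 1.5000-2.5981i, -1.5000-2.5981i, -3, -1.5000+2.5981i, 1.5000+2.5981i]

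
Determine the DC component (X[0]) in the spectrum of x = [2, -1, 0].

X[0] = Σ(n=0 to 2) x[n] · ω_3^0 = Σ x[n]
= (2) + (-1) + (0)

X[0] = 1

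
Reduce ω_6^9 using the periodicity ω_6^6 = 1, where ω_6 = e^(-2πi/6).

Since ω_6^6 = 1, powers reduce modulo 6.
9 mod 6 = 3
So ω_6^9 = ω_6^3 = e^(-2πi·3/6)

ω_6^9 = ω_6^3 = -1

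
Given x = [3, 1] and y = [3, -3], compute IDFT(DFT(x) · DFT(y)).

(x ⊛ y)[n] = Σ(m=0 to 1) x[m] · y[(n-m) mod 2]

Computing each output sample:
(x ⊛ y)[0] = 6
(x ⊛ y)[1] = -6

x ⊛ y = [6, -6]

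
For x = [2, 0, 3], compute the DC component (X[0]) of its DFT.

X[0] = Σ(n=0 to 2) x[n] · ω_3^0 = Σ x[n]
= (2) + (0) + (3)

X[0] = 5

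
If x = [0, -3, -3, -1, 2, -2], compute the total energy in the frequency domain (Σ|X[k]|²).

Parseval: Σ|x[n]|² = (1/N)Σ|X[k]|², so Σ|X[k]|² = N·Σ|x[n]|² = 6·27.0000

Σ|X[k]|² = N·Σ|x[n]|² = 6·27.0000 = 162.0000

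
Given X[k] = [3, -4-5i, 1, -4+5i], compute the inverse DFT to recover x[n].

x[n] = (1/4) Σ(k=0 to 3) X[k] · e^(2πikn/4)

Computing each x[n]:
x[0] = -1
x[1] = 3
x[2] = 3
x[3] = -2

x = [-1, 3, 3, -2]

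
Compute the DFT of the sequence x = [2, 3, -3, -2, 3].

X[k] = Σ(n=0 to 4) x[n] · ω_5^(nk)
where ω_5 = e^(-2πi/5)

Computing each X[k]:
X[0] = 3
X[1] = 7.8992+0.5878i
X[2] = -4.3992-0.9511i
X[3] = -4.3992+0.9511i
X[4] = 7.8992-0.5878i

X = [3, 7.8992+0.5878i, -4.3992-0.9511i, -4.3992+0.9511i, 7.8992-0.5878i]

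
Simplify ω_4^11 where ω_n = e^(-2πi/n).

Since ω_4^4 = 1, powers reduce modulo 4.
11 mod 4 = 3
So ω_4^11 = ω_4^3 = e^(-2πi·3/4)

ω_4^11 = ω_4^3 = 1i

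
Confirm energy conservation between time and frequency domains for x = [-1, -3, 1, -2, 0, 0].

Time domain:
Σ|x[n]|² = |-1|² + |-3|² + |1|² + |-2|² + |0|² + |0|² = 15.0000

Frequency domain:
(1/6)Σ|X[k]|² = (1/6)(|-5|² + |-1.0000+1.7321i|² + |-2.0000+3.4641i|² + |5|² + |-2.0000-3.4641i|² + |-1.0000-1.7321i|²) = (1/6)·90.0000 = 15.0000

Both sides agree, confirming Parseval's theorem.

Σ|x[n]|² = (1/N)Σ|X[k]|² = 15.0000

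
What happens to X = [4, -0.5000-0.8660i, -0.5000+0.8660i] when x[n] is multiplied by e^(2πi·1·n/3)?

Modulation property: DFT(ω_3^(-1n)·x[n]) = X[(k-1) mod 3], so circularly shift X by 1 positions.

X[k-1] = [-0.5000+0.8660i, 4, -0.5000-0.8660i]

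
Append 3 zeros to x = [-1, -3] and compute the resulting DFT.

Original 2-point DFT: [-4, 2]
Zero-padded 5-point DFT provides frequency interpolation.

DFT_5([x, 0, ...]) = [-4, -1.9271+2.8532i, 1.4271+1.7634i, 1.4271-1.7634i, -1.9271-2.8532i]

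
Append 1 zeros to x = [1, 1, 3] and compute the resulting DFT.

Original 3-point DFT: [5, -1.0000+1.7321i, -1.0000-1.7321i]
Zero-padded 4-point DFT provides frequency interpolation.

DFT_4([x, 0, ...]) = [5, -2-1i, 3, -2+1i]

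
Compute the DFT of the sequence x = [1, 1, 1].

X[k] = Σ(n=0 to 2) x[n] · ω_3^(nk)
where ω_3 = e^(-2πi/3)

Computing each X[k]:
X[0] = 3
X[1] = 0
X[2] = 0

X = [3, 0, 0]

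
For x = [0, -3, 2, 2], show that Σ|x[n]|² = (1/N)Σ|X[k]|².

Time domain:
Σ|x[n]|² = |0|² + |-3|² + |2|² + |2|² = 17.0000

Frequency domain:
(1/4)Σ|X[k]|² = (1/4)(|1|² + |-2+5i|² + |3|² + |-2-5i|²) = (1/4)·68.0000 = 17.0000

Both sides agree, confirming Parseval's theorem.

Σ|x[n]|² = (1/N)Σ|X[k]|² = 17.0000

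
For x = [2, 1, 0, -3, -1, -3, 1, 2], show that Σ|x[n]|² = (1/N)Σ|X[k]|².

Time domain:
Σ|x[n]|² = |2|² + |1|² + |0|² + |-3|² + |-1|² + |-3|² + |1|² + |2|² = 29.0000

Frequency domain:
(1/8)Σ|X[k]|² = (1/8)(|-1|² + |9.3640+1.7071i|² + |1i|² + |-3.3640-0.2929i|² + |5|² + |-3.3640+0.2929i|² + |-1i|² + |9.3640-1.7071i|²) = (1/8)·232.0000 = 29.0000

Both sides agree, confirming Parseval's theorem.

Σ|x[n]|² = (1/N)Σ|X[k]|² = 29.0000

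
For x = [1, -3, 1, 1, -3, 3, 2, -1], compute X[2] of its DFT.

X[2] = Σ(n=0 to 7) x[n] · ω_8^(2n) where ω_8 = e^(-2πi/8)
= (1)·ω_8^0 + (-3)·ω_8^2 + (1)·ω_8^4 + (1)·ω_8^6 + (-3)·ω_8^8 + (3)·ω_8^10 + (2)·ω_8^12 + (-1)·ω_8^14

X[2] = -5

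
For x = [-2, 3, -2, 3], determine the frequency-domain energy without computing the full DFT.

Parseval: Σ|x[n]|² = (1/N)Σ|X[k]|², so Σ|X[k]|² = N·Σ|x[n]|² = 4·26.0000

Σ|X[k]|² = N·Σ|x[n]|² = 4·26.0000 = 104.0000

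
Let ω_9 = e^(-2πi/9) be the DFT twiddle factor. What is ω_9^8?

ω_9^8 = e^(-2πi·8/9)
= cos(-2π·8/9) + i·sin(-2π·8/9)
= cos(-16π/9) + i·sin(-16π/9)

ω_9^8 = cos(-16π/9) + i·sin(-16π/9) = 0.7660+0.6428i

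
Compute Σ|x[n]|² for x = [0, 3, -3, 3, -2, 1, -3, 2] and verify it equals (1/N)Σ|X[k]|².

Time domain:
Σ|x[n]|² = |0|² + |3|² + |-3|² + |3|² + |-2|² + |1|² + |-3|² + |2|² = 45.0000

Frequency domain:
(1/8)Σ|X[k]|² = (1/8)(|1|² + |2.7071-2.1213i|² + |4+1i|² + |1.2929-2.1213i|² + |-17|² + |1.2929+2.1213i|² + |4-1i|² + |2.7071+2.1213i|²) = (1/8)·360.0000 = 45.0000

Both sides agree, confirming Parseval's theorem.

Σ|x[n]|² = (1/N)Σ|X[k]|² = 45.0000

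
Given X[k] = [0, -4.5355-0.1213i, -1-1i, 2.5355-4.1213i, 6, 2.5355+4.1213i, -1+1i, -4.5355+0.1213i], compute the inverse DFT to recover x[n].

x[n] = (1/8) Σ(k=0 to 7) X[k] · e^(2πikn/8)

Computing each x[n]:
x[0] = 0
x[1] = -1
x[2] = 0
x[3] = 1
x[4] = 1
x[5] = 0
x[6] = 2
x[7] = -3

x = [0, -1, 0, 1, 1, 0, 2, -3]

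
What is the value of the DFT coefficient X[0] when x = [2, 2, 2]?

X[0] = Σ(n=0 to 2) x[n] · ω_3^0 = Σ x[n]
= (2) + (2) + (2)

X[0] = 6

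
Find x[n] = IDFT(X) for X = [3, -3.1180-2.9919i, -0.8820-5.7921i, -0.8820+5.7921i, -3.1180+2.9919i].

x[n] = (1/5) Σ(k=0 to 4) X[k] · e^(2πikn/5)

Computing each x[n]:
x[0] = -1
x[1] = 3
x[2] = 0
x[3] = 3
x[4] = -2

x = [-1, 3, 0, 3, -2]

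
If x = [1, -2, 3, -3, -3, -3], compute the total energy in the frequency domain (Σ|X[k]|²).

Parseval: Σ|x[n]|² = (1/N)Σ|X[k]|², so Σ|X[k]|² = N·Σ|x[n]|² = 6·41.0000

Σ|X[k]|² = N·Σ|x[n]|² = 6·41.0000 = 246.0000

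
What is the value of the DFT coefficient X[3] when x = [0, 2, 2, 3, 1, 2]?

X[3] = Σ(n=0 to 5) x[n] · ω_6^(3n) where ω_6 = e^(-2πi/6)
= (0)·ω_6^0 + (2)·ω_6^3 + (2)·ω_6^6 + (3)·ω_6^9 + (1)·ω_6^12 + (2)·ω_6^15

X[3] = -4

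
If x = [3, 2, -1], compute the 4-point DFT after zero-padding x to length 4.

Original 3-point DFT: [4, 2.5000-2.5981i, 2.5000+2.5981i]
Zero-padded 4-point DFT provides frequency interpolation.

DFT_4([x, 0, ...]) = [4, 4-2i, 0, 4+2i]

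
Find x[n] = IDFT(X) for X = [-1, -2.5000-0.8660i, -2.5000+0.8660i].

x[n] = (1/3) Σ(k=0 to 2) X[k] · e^(2πikn/3)

Computing each x[n]:
x[0] = -2
x[1] = 1
x[2] = 0

x = [-2, 1, 0]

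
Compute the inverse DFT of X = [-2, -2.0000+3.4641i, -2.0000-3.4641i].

x[n] = (1/3) Σ(k=0 to 2) X[k] · e^(2πikn/3)

Computing each x[n]:
x[0] = -2
x[1] = -2
x[2] = 2

x = [-2, -2, 2]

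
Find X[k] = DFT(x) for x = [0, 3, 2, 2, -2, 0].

X[k] = Σ(n=0 to 5) x[n] · ω_6^(nk)
where ω_6 = e^(-2πi/6)

Computing each X[k]:
X[0] = 5
X[1] = -0.5000-6.0622i
X[2] = 0.5000+0.8660i
X[3] = -5
X[4] = 0.5000-0.8660i
X[5] = -0.5000+6.0622i

X = [5, -0.5000-6.0622i, 0.5000+0.8660i, -5, 0.5000-0.8660i, -0.5000+6.0622i]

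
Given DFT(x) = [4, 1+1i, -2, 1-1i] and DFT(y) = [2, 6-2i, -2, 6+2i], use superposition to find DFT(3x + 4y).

By linearity: DFT(3x + 4y) = 3·DFT(x) + 4·DFT(y)
= 3·[4, 1+1i, -2, 1-1i] + 4·[2, 6-2i, -2, 6+2i]

Computing element-wise:
Z[0] = 3·(4) + 4·(2) = 20
Z[1] = 3·(1+1i) + 4·(6-2i) = 27-5i
Z[2] = 3·(-2) + 4·(-2) = -14
Z[3] = 3·(1-1i) + 4·(6+2i) = 27+5i

DFT(3x + 4y) = 3·X + 4·Y = [20, 27-5i, -14, 27+5i]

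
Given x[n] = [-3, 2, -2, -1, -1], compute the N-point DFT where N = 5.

X[k] = Σ(n=0 to 4) x[n] · ω_5^(nk)
where ω_5 = e^(-2πi/5)

Computing each X[k]:
X[0] = -5
X[1] = -0.2639-2.2654i
X[2] = -4.7361-2.7144i
X[3] = -4.7361+2.7144i
X[4] = -0.2639+2.2654i

X = [-5, -0.2639-2.2654i, -4.7361-2.7144i, -4.7361+2.7144i, -0.2639+2.2654i]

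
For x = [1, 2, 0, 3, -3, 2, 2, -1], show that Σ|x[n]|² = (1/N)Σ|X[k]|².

Time domain:
Σ|x[n]|² = |1|² + |2|² + |0|² + |3|² + |-3|² + |2|² + |2|² + |-1|² = 32.0000

Frequency domain:
(1/8)Σ|X[k]|² = (1/8)(|6|² + |1.1716-0.8284i|² + |-4-2i|² + |6.8284-4.8284i|² + |-6|² + |6.8284+4.8284i|² + |-4+2i|² + |1.1716+0.8284i|²) = (1/8)·256.0000 = 32.0000

Both sides agree, confirming Parseval's theorem.

Σ|x[n]|² = (1/N)Σ|X[k]|² = 32.0000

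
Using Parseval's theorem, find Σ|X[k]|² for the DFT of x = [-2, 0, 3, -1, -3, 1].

Parseval: Σ|x[n]|² = (1/N)Σ|X[k]|², so Σ|X[k]|² = N·Σ|x[n]|² = 6·24.0000

Σ|X[k]|² = N·Σ|x[n]|² = 6·24.0000 = 144.0000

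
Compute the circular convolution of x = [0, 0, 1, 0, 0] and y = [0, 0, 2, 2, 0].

(x ⊛ y)[n] = Σ(m=0 to 4) x[m] · y[(n-m) mod 5]

Computing each output sample:
(x ⊛ y)[0] = 2
(x ⊛ y)[1] = 0
(x ⊛ y)[2] = 0
(x ⊛ y)[3] = 0
(x ⊛ y)[4] = 2

x ⊛ y = [2, 0, 0, 0, 2]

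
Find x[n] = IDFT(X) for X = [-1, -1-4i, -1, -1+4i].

x[n] = (1/4) Σ(k=0 to 3) X[k] · e^(2πikn/4)

Computing each x[n]:
x[0] = -1
x[1] = 2
x[2] = 0
x[3] = -2

x = [-1, 2, 0, -2]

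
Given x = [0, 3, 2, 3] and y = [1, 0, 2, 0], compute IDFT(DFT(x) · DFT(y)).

(x ⊛ y)[n] = Σ(m=0 to 3) x[m] · y[(n-m) mod 4]

Computing each output sample:
(x ⊛ y)[0] = 4
(x ⊛ y)[1] = 9
(x ⊛ y)[2] = 2
(x ⊛ y)[3] = 9

x ⊛ y = [4, 9, 2, 9]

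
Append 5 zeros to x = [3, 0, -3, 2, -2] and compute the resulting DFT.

Original 5-point DFT: [0, 3.1910+1.0368i, 4.3090-5.9309i, 4.3090+5.9309i, 3.1910-1.0368i]
Zero-padded 10-point DFT provides frequency interpolation.

DFT_10([x, 0, ...]) = [0, 3.0729+2.1266i, 3.1910+1.0368i, 6.4271+1.3143i, 4.3090-5.9309i, -4, 4.3090+5.9309i, 6.4271-1.3143i, 3.1910-1.0368i, 3.0729-2.1266i]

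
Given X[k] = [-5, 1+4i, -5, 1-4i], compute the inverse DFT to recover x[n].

x[n] = (1/4) Σ(k=0 to 3) X[k] · e^(2πikn/4)

Computing each x[n]:
x[0] = -2
x[1] = -2
x[2] = -3
x[3] = 2

x = [-2, -2, -3, 2]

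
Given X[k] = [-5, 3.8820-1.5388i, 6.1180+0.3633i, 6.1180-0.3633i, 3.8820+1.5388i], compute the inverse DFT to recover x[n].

x[n] = (1/5) Σ(k=0 to 4) X[k] · e^(2πikn/5)

Computing each x[n]:
x[0] = 3
x[1] = -2
x[2] = -1
x[3] = -2
x[4] = -3

x = [3, -2, -1, -2, -3]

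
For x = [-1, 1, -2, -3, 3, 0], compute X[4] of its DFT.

X[4] = Σ(n=0 to 5) x[n] · ω_6^(4n) where ω_6 = e^(-2πi/6)
= (-1)·ω_6^0 + (1)·ω_6^4 + (-2)·ω_6^8 + (-3)·ω_6^12 + (3)·ω_6^16 + (0)·ω_6^20

X[4] = -5.0000+5.1962i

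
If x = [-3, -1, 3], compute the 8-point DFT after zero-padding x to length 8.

Original 3-point DFT: [-1, -4.0000+3.4641i, -4.0000-3.4641i]
Zero-padded 8-point DFT provides frequency interpolation.

DFT_8([x, 0, ...]) = [-1, -3.7071-2.2929i, -6+1i, -2.2929+3.7071i, 1, -2.2929-3.7071i, -6-1i, -3.7071+2.2929i]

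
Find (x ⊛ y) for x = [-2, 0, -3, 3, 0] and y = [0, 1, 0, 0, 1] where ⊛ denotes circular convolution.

(x ⊛ y)[n] = Σ(m=0 to 4) x[m] · y[(n-m) mod 5]

Computing each output sample:
(x ⊛ y)[0] = 0
(x ⊛ y)[1] = -5
(x ⊛ y)[2] = 3
(x ⊛ y)[3] = -3
(x ⊛ y)[4] = 1

x ⊛ y = [0, -5, 3, -3, 1]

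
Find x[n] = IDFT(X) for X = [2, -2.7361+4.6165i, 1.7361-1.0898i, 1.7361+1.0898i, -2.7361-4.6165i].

x[n] = (1/5) Σ(k=0 to 4) X[k] · e^(2πikn/5)

Computing each x[n]:
x[0] = 0
x[1] = -2
x[2] = 0
x[3] = 3
x[4] = 1

x = [0, -2, 0, 3, 1]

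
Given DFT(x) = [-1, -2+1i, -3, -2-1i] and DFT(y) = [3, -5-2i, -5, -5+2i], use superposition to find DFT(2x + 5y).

By linearity: DFT(2x + 5y) = 2·DFT(x) + 5·DFT(y)
= 2·[-1, -2+1i, -3, -2-1i] + 5·[3, -5-2i, -5, -5+2i]

Computing element-wise:
Z[0] = 2·(-1) + 5·(3) = 13
Z[1] = 2·(-2+1i) + 5·(-5-2i) = -29-8i
Z[2] = 2·(-3) + 5·(-5) = -31
Z[3] = 2·(-2-1i) + 5·(-5+2i) = -29+8i

DFT(2x + 5y) = 2·X + 5·Y = [13, -29-8i, -31, -29+8i]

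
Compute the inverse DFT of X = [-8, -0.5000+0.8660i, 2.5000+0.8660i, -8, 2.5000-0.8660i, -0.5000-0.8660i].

x[n] = (1/6) Σ(k=0 to 5) X[k] · e^(2πikn/6)

Computing each x[n]:
x[0] = -2
x[1] = -1
x[2] = -3
x[3] = 1
x[4] = -3
x[5] = 0

x = [-2, -1, -3, 1, -3, 0]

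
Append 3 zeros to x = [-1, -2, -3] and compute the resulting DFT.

Original 3-point DFT: [-6, 1.5000-0.8660i, 1.5000+0.8660i]
Zero-padded 6-point DFT provides frequency interpolation.

DFT_6([x, 0, ...]) = [-6, -0.5000+4.3301i, 1.5000-0.8660i, -2, 1.5000+0.8660i, -0.5000-4.3301i]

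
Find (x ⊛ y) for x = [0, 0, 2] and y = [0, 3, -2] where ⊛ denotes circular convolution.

(x ⊛ y)[n] = Σ(m=0 to 2) x[m] · y[(n-m) mod 3]

Computing each output sample:
(x ⊛ y)[0] = 6
(x ⊛ y)[1] = -4
(x ⊛ y)[2] = 0

x ⊛ y = [6, -4, 0]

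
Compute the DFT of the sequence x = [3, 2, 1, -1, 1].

X[k] = Σ(n=0 to 4) x[n] · ω_5^(nk)
where ω_5 = e^(-2πi/5)

Computing each X[k]:
X[0] = 6
X[1] = 3.9271-2.1266i
X[2] = 0.5729+1.3143i
X[3] = 0.5729-1.3143i
X[4] = 3.9271+2.1266i

X = [6, 3.9271-2.1266i, 0.5729+1.3143i, 0.5729-1.3143i, 3.9271+2.1266i]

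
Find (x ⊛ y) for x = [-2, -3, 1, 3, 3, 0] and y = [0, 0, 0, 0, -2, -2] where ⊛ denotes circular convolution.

(x ⊛ y)[n] = Σ(m=0 to 5) x[m] · y[(n-m) mod 6]

Computing each output sample:
(x ⊛ y)[0] = 4
(x ⊛ y)[1] = -8
(x ⊛ y)[2] = -12
(x ⊛ y)[3] = -6
(x ⊛ y)[4] = 4
(x ⊛ y)[5] = 10

x ⊛ y = [4, -8, -12, -6, 4, 10]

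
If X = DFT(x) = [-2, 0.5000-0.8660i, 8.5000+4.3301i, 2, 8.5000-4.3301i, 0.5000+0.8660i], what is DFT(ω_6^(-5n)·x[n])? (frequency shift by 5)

Modulation property: DFT(ω_6^(-5n)·x[n]) = X[(k-5) mod 6], so circularly shift X by 5 positions.

X[k-5] = [0.5000-0.8660i, 8.5000+4.3301i, 2, 8.5000-4.3301i, 0.5000+0.8660i, -2]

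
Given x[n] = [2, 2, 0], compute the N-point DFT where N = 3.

X[k] = Σ(n=0 to 2) x[n] · ω_3^(nk)
where ω_3 = e^(-2πi/3)

Computing each X[k]:
X[0] = 4
X[1] = 1.0000-1.7321i
X[2] = 1.0000+1.7321i

X = [4, 1.0000-1.7321i, 1.0000+1.7321i]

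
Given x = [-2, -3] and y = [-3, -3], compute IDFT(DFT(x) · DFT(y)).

(x ⊛ y)[n] = Σ(m=0 to 1) x[m] · y[(n-m) mod 2]

Computing each output sample:
(x ⊛ y)[0] = 15
(x ⊛ y)[1] = 15

x ⊛ y = [15, 15]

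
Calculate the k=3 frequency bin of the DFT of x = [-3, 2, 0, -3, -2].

X[3] = Σ(n=0 to 4) x[n] · ω_5^(3n) where ω_5 = e^(-2πi/5)
= (-3)·ω_5^0 + (2)·ω_5^3 + (0)·ω_5^6 + (-3)·ω_5^9 + (-2)·ω_5^12

X[3] = -3.9271-0.5020i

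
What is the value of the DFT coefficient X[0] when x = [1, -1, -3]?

X[0] = Σ(n=0 to 2) x[n] · ω_3^0 = Σ x[n]
= (1) + (-1) + (-3)

X[0] = -3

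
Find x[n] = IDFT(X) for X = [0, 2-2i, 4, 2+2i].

x[n] = (1/4) Σ(k=0 to 3) X[k] · e^(2πikn/4)

Computing each x[n]:
x[0] = 2
x[1] = 0
x[2] = 0
x[3] = -2

x = [2, 0, 0, -2]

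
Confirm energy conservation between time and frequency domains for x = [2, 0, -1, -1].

Time domain:
Σ|x[n]|² = |2|² + |0|² + |-1|² + |-1|² = 6.0000

Frequency domain:
(1/4)Σ|X[k]|² = (1/4)(|0|² + |3-1i|² + |2|² + |3+1i|²) = (1/4)·24.0000 = 6.0000

Both sides agree, confirming Parseval's theorem.

Σ|x[n]|² = (1/N)Σ|X[k]|² = 6.0000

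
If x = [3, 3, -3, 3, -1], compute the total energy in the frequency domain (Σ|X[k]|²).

Parseval: Σ|x[n]|² = (1/N)Σ|X[k]|², so Σ|X[k]|² = N·Σ|x[n]|² = 5·37.0000

Σ|X[k]|² = N·Σ|x[n]|² = 5·37.0000 = 185.0000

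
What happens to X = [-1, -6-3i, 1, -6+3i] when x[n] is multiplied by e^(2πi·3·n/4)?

Modulation property: DFT(ω_4^(-3n)·x[n]) = X[(k-3) mod 4], so circularly shift X by 3 positions.

X[k-3] = [-6-3i, 1, -6+3i, -1]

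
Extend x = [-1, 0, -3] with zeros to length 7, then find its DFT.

Original 3-point DFT: [-4, 0.5000-2.5981i, 0.5000+2.5981i]
Zero-padded 7-point DFT provides frequency interpolation.

DFT_7([x, 0, ...]) = [-4, -0.3324+2.9248i, 1.7029-1.3017i, -2.8705-2.3455i, -2.8705+2.3455i, 1.7029+1.3017i, -0.3324-2.9248i]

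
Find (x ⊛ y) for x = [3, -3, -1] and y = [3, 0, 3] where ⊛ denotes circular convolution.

(x ⊛ y)[n] = Σ(m=0 to 2) x[m] · y[(n-m) mod 3]

Computing each output sample:
(x ⊛ y)[0] = 0
(x ⊛ y)[1] = -12
(x ⊛ y)[2] = 6

x ⊛ y = [0, -12, 6]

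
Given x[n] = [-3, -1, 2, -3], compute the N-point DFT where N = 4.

X[k] = Σ(n=0 to 3) x[n] · ω_4^(nk)
where ω_4 = e^(-2πi/4)

Computing each X[k]:
X[0] = -5
X[1] = -5-2i
X[2] = 3
X[3] = -5+2i

X = [-5, -5-2i, 3, -5+2i]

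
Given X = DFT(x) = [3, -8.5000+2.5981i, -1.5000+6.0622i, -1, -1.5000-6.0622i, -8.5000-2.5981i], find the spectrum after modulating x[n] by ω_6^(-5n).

Modulation property: DFT(ω_6^(-5n)·x[n]) = X[(k-5) mod 6], so circularly shift X by 5 positions.

X[k-5] = [-8.5000+2.5981i, -1.5000+6.0622i, -1, -1.5000-6.0622i, -8.5000-2.5981i, 3]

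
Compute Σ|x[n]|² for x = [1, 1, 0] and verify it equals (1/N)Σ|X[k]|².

Time domain:
Σ|x[n]|² = |1|² + |1|² + |0|² = 2.0000

Frequency domain:
(1/3)Σ|X[k]|² = (1/3)(|2|² + |0.5000-0.8660i|² + |0.5000+0.8660i|²) = (1/3)·6.0000 = 2.0000

Both sides agree, confirming Parseval's theorem.

Σ|x[n]|² = (1/N)Σ|X[k]|² = 2.0000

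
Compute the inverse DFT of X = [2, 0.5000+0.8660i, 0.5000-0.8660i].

x[n] = (1/3) Σ(k=0 to 2) X[k] · e^(2πikn/3)

Computing each x[n]:
x[0] = 1
x[1] = 0
x[2] = 1

x = [1, 0, 1]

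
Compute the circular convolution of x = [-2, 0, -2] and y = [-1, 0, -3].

(x ⊛ y)[n] = Σ(m=0 to 2) x[m] · y[(n-m) mod 3]

Computing each output sample:
(x ⊛ y)[0] = 2
(x ⊛ y)[1] = 6
(x ⊛ y)[2] = 8

x ⊛ y = [2, 6, 8]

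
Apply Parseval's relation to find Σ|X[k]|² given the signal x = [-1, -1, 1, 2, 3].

Parseval: Σ|x[n]|² = (1/N)Σ|X[k]|², so Σ|X[k]|² = N·Σ|x[n]|² = 5·16.0000

Σ|X[k]|² = N·Σ|x[n]|² = 5·16.0000 = 80.0000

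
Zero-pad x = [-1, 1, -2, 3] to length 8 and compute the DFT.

Original 4-point DFT: [1, 1+2i, -7, 1-2i]
Zero-padded 8-point DFT provides frequency interpolation.

DFT_8([x, 0, ...]) = [1, -2.4142-0.8284i, 1+2i, 0.4142-4.8284i, -7, 0.4142+4.8284i, 1-2i, -2.4142+0.8284i]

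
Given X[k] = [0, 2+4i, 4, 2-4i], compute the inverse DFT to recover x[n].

x[n] = (1/4) Σ(k=0 to 3) X[k] · e^(2πikn/4)

Computing each x[n]:
x[0] = 2
x[1] = -3
x[2] = 0
x[3] = 1

x = [2, -3, 0, 1]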